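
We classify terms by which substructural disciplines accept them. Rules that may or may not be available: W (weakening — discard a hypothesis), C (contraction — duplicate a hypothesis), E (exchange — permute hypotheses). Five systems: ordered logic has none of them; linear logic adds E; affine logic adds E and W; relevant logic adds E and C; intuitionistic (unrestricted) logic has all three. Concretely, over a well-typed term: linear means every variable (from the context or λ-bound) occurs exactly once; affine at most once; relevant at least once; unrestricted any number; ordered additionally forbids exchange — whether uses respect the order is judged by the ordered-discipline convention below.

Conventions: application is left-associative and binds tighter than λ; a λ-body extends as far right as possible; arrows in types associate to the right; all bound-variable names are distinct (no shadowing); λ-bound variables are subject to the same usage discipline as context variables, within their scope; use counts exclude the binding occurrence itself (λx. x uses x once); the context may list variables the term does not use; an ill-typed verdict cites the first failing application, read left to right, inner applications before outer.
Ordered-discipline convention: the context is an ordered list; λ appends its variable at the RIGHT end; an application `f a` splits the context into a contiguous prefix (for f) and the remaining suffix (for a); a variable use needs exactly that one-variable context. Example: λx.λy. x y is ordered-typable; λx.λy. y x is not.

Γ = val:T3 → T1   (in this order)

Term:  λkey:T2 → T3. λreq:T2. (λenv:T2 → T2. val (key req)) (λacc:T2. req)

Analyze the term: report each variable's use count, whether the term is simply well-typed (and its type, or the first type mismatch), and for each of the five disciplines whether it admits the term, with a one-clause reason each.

counts: val=1, key (bound)=1, req (bound)=2, env (bound)=0, acc (bound)=0
order of uses: val, key, req, req
typing: the term checks, with type (T2 → T3) → T2 → T1
ordered ✗ (repeated use of req ×2; unused: env, acc — weakening required)
linear ✗ (repeated use of req ×2; unused: env, acc — weakening required)
affine ✗ (repeated use of req ×2)
relevant ✗ (unused: env, acc — weakening required)
unrestricted ✓ (simply typable at (T2 → T3) → T2 → T1; W, C, E all held)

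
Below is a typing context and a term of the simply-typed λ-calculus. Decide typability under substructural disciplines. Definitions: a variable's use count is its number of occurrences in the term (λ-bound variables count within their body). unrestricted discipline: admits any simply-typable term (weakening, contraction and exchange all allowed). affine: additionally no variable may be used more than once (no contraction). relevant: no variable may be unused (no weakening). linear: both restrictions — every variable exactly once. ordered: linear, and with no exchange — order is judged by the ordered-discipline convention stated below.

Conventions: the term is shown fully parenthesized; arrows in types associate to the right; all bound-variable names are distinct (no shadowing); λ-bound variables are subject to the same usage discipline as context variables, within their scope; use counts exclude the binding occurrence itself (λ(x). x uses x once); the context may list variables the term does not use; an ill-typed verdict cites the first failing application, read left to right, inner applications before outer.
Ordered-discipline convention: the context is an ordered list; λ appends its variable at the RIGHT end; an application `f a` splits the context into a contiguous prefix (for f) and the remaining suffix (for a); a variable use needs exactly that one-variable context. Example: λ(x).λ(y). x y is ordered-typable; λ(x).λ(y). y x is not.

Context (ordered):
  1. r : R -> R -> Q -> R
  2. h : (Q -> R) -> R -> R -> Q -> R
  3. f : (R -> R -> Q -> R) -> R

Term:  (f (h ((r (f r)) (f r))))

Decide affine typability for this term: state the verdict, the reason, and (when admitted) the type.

no — r ×3, f ×3 used more than once (contraction)
usage: r: 3, h: 1, f: 3
use order (left to right): f, h, r, f, r, f, r
typing: well-typed at R
across the five disciplines: ordered ✗, linear ✗, affine ✗, relevant ✓, unrestricted ✓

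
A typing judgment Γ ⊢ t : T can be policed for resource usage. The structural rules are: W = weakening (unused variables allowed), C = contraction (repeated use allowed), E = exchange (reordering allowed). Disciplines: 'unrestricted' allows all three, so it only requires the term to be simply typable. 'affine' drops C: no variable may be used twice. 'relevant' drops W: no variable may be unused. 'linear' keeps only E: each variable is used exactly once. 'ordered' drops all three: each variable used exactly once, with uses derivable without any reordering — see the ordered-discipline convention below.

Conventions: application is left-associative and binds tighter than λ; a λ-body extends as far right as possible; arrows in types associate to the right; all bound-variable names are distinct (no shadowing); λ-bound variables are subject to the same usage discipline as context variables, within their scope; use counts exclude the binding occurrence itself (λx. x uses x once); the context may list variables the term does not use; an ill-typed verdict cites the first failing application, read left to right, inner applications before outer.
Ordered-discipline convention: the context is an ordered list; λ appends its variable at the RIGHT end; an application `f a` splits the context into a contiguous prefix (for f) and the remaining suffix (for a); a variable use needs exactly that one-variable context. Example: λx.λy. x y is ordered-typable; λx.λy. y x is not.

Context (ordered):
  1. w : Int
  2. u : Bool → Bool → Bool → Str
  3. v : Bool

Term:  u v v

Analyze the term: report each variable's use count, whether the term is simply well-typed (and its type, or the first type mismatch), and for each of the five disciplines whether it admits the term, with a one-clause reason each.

usage: w ×0, u ×1, v ×2
left-to-right use order: u, v, v
typing: ✓ — Bool → Str
ordered: ✗ — v ×2 used more than once (contraction); unused: w — weakening required
linear: ✗ — v ×2 used more than once (contraction); unused: w — weakening required
affine: ✗ — v ×2 used more than once (contraction)
relevant: ✗ — unused: w — weakening required
unrestricted: ✓ — well-typed at Bool → Str; no restrictions here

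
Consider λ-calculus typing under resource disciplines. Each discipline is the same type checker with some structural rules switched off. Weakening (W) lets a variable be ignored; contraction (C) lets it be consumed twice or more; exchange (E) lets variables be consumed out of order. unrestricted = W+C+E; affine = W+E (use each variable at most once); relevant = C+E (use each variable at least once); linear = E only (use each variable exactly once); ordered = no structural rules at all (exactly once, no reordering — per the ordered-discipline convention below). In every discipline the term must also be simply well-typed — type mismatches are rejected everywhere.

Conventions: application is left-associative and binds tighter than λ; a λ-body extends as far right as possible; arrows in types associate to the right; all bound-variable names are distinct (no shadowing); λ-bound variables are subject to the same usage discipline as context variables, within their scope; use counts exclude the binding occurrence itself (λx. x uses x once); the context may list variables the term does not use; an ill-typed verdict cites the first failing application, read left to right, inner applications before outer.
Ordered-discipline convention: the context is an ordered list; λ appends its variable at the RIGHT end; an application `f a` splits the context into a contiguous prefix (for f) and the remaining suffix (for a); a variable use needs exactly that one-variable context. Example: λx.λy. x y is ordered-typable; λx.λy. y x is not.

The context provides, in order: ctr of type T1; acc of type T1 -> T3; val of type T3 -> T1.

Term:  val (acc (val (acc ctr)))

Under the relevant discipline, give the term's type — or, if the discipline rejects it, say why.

term : T1
use counts: ctr ×1, acc ×2, val ×2
uses in reading order: val, acc, val, acc, ctr
typing: well-typed at T1
across the five disciplines: ordered ✗; linear ✗; affine ✗; relevant ✓; unrestricted ✓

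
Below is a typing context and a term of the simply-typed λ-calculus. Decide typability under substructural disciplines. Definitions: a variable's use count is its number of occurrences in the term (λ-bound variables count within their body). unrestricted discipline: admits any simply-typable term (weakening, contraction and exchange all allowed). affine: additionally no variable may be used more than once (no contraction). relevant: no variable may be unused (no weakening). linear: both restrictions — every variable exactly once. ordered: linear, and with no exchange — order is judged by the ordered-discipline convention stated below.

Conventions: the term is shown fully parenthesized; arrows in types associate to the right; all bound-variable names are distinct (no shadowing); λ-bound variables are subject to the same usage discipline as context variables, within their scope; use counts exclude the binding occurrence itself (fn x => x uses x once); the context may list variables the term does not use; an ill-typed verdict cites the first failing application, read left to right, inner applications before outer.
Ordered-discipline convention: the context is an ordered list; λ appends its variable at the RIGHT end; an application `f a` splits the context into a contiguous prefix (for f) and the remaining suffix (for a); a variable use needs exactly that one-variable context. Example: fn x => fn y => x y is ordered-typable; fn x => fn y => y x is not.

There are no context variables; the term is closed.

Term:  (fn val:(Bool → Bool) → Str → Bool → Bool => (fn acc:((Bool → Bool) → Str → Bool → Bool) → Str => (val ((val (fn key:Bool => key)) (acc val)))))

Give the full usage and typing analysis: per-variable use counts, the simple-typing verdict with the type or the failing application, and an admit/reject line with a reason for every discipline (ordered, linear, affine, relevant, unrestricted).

use counts: val (λ-bound) ×3; acc (λ-bound) ×1; key (λ-bound) ×1
use order (left to right): val, val, key, acc, val
typing: well-typed — term : ((Bool → Bool) → Str → Bool → Bool) → (((Bool → Bool) → Str → Bool → Bool) → Str) → Str → Bool → Bool
ordered: ✗ — val ×3 used more than once (contraction)
linear: ✗ — val ×3 used more than once (contraction)
affine: ✗ — val ×3 used more than once (contraction)
relevant: ✓ — at least one use each (val, acc, key)
unrestricted: ✓ — type-checks (((Bool → Bool) → Str → Bool → Bool) → (((Bool → Bool) → Str → Bool → Bool) → Str) → Str → Bool → Bool) and nothing is barred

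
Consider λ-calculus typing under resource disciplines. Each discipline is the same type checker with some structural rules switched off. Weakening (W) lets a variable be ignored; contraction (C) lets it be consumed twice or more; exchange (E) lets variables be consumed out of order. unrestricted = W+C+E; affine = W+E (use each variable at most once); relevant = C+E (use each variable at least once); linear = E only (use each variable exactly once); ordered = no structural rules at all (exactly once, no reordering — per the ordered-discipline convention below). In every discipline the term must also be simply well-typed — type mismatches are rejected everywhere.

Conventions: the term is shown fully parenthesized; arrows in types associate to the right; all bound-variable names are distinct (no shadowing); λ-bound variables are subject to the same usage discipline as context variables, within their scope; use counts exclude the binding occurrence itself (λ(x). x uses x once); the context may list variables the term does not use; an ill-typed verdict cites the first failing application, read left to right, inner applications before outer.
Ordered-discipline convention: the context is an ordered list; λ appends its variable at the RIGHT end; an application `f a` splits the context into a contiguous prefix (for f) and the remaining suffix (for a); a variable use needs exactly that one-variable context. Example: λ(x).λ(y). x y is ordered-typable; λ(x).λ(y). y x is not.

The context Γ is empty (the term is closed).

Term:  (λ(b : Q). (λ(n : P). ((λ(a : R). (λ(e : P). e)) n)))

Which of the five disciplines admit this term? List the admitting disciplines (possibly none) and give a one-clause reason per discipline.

accepted by: none
variable uses: b [bound]: 0×; n [bound]: 1×; a [bound]: 0×; e [bound]: 1×
left-to-right use order: e, n
typing: ill-typed: a function awaiting R gets P
ordered: ✗, fails simple typing
linear: ✗, a type mismatch blocks all five
affine: ✗, the type mismatch rejects it
relevant: ✗, not simply typable
unrestricted: ✗, fails simple typing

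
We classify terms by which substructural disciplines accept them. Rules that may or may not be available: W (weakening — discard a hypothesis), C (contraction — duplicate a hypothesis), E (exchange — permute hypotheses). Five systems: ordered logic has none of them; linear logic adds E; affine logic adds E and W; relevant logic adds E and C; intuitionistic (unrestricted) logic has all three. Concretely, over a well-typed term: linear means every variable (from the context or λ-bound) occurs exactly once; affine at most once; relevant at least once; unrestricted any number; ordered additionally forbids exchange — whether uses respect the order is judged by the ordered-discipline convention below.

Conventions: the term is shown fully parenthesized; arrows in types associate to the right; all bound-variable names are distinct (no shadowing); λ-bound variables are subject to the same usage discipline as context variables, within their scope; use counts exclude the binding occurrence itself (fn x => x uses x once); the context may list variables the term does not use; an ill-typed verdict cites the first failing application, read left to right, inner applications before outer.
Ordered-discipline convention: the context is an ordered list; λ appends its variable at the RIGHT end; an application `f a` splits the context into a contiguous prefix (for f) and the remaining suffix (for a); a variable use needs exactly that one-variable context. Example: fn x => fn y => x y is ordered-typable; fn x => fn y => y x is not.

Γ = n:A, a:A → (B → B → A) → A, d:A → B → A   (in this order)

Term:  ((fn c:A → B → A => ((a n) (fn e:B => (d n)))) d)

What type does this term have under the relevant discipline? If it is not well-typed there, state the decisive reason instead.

not well-typed under relevant — c, e never used (weakening)
use counts: n: 2; a: 1; d: 2; c (λ-bound): 0; e (λ-bound): 0
uses in reading order: a, n, d, n, d
typing: the term checks, with type A
all disciplines: ordered ✗ | linear ✗ | affine ✗ | relevant ✗ | unrestricted ✓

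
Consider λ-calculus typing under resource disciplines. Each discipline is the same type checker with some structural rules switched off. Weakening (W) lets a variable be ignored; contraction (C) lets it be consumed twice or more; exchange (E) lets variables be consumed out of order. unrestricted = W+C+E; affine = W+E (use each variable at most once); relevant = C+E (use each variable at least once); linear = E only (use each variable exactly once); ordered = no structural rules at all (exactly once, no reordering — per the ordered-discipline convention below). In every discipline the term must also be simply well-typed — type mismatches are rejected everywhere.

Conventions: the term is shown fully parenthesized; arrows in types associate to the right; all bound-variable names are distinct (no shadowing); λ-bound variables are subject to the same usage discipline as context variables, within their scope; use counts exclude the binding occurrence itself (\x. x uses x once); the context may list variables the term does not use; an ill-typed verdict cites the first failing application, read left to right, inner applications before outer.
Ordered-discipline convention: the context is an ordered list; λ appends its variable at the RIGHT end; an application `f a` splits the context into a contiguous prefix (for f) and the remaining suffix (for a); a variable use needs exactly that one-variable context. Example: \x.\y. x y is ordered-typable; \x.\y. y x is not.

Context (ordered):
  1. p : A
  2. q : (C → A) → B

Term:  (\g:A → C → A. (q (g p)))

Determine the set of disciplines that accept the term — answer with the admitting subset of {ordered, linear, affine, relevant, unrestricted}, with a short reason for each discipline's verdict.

admitting disciplines: linear, affine, relevant, unrestricted
usage: p: 1×, q: 1×, g (bound): 1×
order of uses: q, g, p
typing: the term checks, with type (A → C → A) → B
ordered: ✗, needs exchange: uses follow q, g, p
linear: ✓, p, q, g: one use apiece
affine: ✓, at most one use each (p, q, g)
relevant: ✓, none of p, q, g goes unused
unrestricted: ✓, typability at (A → C → A) → B is all that's needed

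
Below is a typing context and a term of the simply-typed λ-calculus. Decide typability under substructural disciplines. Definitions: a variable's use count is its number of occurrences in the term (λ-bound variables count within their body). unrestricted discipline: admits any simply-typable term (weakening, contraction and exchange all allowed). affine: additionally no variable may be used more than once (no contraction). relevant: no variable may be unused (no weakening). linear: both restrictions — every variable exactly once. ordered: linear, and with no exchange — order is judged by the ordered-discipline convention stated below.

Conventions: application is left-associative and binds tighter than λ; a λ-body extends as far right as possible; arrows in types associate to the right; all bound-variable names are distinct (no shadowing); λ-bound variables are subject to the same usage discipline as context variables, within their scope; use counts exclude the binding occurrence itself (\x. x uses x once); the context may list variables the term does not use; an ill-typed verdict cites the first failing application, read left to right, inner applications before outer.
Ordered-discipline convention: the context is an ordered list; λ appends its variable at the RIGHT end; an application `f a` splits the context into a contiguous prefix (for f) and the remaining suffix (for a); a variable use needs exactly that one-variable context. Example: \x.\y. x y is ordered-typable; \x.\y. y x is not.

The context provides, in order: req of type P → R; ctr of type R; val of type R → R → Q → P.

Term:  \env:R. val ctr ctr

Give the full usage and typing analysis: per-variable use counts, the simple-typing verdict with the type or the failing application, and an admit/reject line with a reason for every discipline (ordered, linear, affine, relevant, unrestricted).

counts: req ×0; ctr ×2; val ×1; env (bound) ×0
order of uses: val, ctr, ctr
typing: the term checks, with type R → Q → P
ordered: ✗, uses contraction: ctr ×2; req, env left unused
linear: ✗, uses contraction: ctr ×2; req, env left unused
affine: ✗, uses contraction: ctr ×2
relevant: ✗, req, env left unused
unrestricted: ✓, typability at R → Q → P is all that's needed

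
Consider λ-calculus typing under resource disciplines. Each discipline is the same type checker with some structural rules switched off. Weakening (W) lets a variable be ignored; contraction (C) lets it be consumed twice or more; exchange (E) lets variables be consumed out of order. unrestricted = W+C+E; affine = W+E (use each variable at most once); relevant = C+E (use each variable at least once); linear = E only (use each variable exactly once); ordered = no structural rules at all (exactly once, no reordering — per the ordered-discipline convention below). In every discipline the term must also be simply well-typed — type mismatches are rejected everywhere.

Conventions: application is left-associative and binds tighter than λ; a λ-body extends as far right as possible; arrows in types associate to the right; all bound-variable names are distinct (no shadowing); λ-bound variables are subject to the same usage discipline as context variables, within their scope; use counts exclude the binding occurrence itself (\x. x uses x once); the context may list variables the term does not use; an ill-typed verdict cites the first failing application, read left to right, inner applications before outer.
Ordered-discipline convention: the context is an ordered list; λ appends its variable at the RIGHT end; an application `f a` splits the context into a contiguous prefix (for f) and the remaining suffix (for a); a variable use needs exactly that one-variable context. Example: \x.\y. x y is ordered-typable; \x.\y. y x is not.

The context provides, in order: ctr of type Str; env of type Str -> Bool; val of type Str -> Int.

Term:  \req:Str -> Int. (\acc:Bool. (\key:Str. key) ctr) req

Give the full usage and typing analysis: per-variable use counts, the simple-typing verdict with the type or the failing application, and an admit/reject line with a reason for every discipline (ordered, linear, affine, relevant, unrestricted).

variable uses: ctr: 1×, env: 0×, val: 0×, req (bound): 1×, acc (bound): 0×, key (bound): 1×
order of uses: key, ctr, req
typing: ill-typed: an application expects Bool but receives Str -> Int
ordered: ✗ — a type mismatch blocks all five
linear: ✗ — the type mismatch rejects it
affine: ✗ — not simply typable
relevant: ✗ — fails simple typing
unrestricted: ✗ — a type mismatch blocks all five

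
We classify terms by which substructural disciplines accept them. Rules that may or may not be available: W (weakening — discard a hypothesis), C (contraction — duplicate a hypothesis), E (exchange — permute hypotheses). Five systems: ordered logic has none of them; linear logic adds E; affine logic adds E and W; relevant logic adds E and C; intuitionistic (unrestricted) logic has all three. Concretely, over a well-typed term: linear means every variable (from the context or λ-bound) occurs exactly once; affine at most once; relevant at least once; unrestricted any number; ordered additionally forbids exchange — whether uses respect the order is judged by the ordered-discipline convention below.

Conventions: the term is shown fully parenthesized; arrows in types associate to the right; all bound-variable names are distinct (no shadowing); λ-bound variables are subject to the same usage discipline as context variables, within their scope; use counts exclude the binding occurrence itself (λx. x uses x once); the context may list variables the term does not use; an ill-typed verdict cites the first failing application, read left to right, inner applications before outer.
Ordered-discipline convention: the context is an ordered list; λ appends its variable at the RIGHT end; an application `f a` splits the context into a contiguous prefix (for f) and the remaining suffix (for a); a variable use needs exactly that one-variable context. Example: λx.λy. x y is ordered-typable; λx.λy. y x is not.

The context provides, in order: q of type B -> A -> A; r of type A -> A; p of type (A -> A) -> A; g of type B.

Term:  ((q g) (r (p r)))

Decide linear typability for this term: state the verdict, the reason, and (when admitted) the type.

no — uses contraction: r ×2
usage: q: 1×; r: 2×; p: 1×; g: 1×
left-to-right use order: q, g, r, p, r
typing: ✓ — A
all disciplines: ordered ✗ · linear ✗ · affine ✗ · relevant ✓ · unrestricted ✓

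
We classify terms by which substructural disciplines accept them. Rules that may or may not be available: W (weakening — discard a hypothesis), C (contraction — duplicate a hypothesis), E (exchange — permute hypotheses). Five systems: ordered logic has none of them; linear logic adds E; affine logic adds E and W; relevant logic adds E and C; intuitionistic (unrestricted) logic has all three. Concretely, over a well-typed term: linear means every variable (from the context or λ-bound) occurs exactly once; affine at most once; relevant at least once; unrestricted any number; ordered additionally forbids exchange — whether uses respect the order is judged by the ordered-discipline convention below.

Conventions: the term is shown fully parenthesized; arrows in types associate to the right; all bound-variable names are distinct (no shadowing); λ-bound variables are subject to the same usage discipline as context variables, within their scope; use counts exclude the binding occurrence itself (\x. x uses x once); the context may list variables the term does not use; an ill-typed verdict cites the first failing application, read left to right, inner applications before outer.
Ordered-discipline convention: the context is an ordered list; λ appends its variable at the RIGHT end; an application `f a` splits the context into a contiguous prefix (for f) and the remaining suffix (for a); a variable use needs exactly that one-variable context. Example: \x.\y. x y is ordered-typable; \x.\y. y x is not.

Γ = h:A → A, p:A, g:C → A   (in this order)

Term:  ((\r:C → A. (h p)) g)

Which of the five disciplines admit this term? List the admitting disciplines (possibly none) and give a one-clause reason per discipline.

accepted by: affine, unrestricted
usage: h: 1×; p: 1×; g: 1×; r (λ-bound): 0×
use order (left to right): h, p, g
typing: ✓ — A
ordered: ✗ — r never used (weakening)
linear: ✗ — r never used (weakening)
affine: ✓ — at most one use each (h, p, g, r)
relevant: ✗ — r never used (weakening)
unrestricted: ✓ — well-typed at A; no restrictions here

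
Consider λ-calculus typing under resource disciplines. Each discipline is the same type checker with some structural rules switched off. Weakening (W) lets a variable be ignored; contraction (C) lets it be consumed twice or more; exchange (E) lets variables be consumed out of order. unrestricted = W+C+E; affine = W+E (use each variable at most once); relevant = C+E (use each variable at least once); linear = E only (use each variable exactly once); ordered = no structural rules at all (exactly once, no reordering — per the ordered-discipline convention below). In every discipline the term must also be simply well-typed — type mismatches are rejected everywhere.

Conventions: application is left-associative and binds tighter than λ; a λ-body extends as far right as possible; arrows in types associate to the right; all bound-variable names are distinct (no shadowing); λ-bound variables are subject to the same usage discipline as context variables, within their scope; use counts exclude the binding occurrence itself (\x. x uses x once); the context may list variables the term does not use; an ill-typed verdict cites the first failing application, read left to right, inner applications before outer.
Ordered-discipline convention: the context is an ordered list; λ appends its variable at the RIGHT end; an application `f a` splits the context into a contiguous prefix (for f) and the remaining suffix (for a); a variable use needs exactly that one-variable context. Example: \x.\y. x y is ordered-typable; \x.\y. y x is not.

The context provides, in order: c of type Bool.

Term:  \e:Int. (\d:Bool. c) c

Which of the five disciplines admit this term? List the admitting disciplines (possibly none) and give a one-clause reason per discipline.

admitting disciplines: unrestricted
counts: c: 2; e [bound]: 0; d [bound]: 0
uses in reading order: c, c
typing: well-typed at Int → Bool
ordered: ✗, uses contraction: c ×2; e, d never used (weakening)
linear: ✗, uses contraction: c ×2; e, d never used (weakening)
affine: ✗, uses contraction: c ×2
relevant: ✗, e, d never used (weakening)
unrestricted: ✓, type-checks (Int → Bool) and nothing is barred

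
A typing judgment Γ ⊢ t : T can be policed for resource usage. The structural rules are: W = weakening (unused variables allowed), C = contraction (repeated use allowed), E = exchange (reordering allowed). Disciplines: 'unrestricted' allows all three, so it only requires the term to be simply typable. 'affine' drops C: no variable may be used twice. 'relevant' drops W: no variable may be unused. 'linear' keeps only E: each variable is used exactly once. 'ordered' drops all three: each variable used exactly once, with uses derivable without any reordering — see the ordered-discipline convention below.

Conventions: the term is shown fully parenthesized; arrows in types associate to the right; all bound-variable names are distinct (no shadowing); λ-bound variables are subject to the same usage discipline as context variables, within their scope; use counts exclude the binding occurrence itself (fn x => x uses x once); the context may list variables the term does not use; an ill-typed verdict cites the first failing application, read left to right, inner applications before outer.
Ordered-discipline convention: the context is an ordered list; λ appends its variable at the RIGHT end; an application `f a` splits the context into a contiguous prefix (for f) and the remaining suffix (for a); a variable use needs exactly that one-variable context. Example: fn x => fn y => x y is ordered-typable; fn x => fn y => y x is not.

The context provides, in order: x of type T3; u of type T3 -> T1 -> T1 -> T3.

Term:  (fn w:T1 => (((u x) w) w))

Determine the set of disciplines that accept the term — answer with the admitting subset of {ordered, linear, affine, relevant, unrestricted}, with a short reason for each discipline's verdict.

admitted in: relevant, unrestricted
counts: x=1; u=1; w (bound)=2
uses in reading order: u, x, w, w
typing: the term checks, with type T1 -> T3
ordered: ✗ — w ×2 used more than once (contraction)
linear: ✗ — w ×2 used more than once (contraction)
affine: ✗ — w ×2 used more than once (contraction)
relevant: ✓ — at least one use each (x, u, w)
unrestricted: ✓ — typability at T1 -> T3 is all that's needed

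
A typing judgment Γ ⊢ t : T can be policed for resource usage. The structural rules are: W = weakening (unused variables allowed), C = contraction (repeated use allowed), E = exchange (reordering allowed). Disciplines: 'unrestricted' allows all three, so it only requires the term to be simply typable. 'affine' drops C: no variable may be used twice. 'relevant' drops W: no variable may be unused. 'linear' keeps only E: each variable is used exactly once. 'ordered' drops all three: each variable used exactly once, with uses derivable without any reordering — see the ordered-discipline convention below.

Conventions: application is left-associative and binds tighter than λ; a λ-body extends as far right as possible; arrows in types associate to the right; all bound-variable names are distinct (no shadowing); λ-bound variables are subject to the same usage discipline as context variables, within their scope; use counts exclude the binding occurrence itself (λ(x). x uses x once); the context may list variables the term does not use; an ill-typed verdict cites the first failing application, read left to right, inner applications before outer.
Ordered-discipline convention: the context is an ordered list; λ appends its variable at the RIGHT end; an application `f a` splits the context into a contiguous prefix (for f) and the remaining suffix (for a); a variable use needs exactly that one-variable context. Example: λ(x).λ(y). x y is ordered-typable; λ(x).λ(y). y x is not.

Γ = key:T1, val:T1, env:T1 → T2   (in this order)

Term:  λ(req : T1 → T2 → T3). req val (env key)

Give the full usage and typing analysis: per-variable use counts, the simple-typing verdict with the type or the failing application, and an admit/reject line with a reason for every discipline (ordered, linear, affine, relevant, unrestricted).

variable uses: key ×1; val ×1; env ×1; req (λ-bound) ×1
use order (left to right): req, val, env, key
typing: well-typed at (T1 → T2 → T3) → T3
ordered: ✗ — no ordered split (uses run req, val, env, key)
linear: ✓ — exactly-once usage across key, val, env, req
affine: ✓ — at most one use each (key, val, env, req)
relevant: ✓ — at least one use each (key, val, env, req)
unrestricted: ✓ — type-checks ((T1 → T2 → T3) → T3) and nothing is barred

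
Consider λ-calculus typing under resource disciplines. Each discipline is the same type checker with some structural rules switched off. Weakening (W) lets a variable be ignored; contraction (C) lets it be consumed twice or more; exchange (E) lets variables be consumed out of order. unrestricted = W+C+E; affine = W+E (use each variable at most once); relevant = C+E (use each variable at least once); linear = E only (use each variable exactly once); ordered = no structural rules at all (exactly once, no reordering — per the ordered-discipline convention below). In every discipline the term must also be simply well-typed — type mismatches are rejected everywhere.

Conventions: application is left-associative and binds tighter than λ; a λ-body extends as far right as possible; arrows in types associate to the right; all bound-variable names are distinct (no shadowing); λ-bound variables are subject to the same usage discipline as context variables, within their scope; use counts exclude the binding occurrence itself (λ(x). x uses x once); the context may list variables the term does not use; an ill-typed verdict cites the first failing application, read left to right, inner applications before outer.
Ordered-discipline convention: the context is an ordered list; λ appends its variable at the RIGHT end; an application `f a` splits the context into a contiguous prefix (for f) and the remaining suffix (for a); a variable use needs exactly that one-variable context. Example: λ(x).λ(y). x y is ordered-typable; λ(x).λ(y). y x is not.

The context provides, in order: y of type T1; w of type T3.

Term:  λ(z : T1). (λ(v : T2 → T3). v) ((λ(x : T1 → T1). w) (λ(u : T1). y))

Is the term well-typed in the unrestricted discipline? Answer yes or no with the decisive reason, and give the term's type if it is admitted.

no — fails simple typing
counts: y=1, w=1, z (bound)=0, v (bound)=1, x (bound)=0, u (bound)=0
left-to-right use order: v, w, y
typing: ill-typed: an application expects T2 → T3 but receives T3
per-discipline verdicts: ordered ✗ | linear ✗ | affine ✗ | relevant ✗ | unrestricted ✗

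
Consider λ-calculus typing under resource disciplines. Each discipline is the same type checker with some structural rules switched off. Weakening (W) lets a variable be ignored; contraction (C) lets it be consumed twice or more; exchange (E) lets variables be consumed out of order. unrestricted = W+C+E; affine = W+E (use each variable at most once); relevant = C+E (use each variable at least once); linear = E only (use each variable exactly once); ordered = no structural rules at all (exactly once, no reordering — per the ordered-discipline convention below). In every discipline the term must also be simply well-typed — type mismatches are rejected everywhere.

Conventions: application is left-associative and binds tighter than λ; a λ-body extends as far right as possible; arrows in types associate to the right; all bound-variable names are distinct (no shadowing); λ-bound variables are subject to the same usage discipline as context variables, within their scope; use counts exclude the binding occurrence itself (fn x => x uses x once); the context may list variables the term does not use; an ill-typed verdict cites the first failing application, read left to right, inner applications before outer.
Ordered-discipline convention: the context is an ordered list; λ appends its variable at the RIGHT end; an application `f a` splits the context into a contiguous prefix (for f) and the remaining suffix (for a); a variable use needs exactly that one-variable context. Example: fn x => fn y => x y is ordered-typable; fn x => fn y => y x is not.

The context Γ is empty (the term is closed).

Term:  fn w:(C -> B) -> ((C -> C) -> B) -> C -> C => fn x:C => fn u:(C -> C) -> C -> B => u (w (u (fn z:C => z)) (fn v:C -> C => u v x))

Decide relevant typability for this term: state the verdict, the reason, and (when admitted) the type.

yes — w, x, u, z, v: all used, weakening unneeded; term : ((C -> B) -> ((C -> C) -> B) -> C -> C) -> C -> ((C -> C) -> C -> B) -> C -> B
use counts: w (bound): 1, x (bound): 1, u (bound): 3, z (bound): 1, v (bound): 1
order of uses: u, w, u, z, u, v, x
typing: well-typed at ((C -> B) -> ((C -> C) -> B) -> C -> C) -> C -> ((C -> C) -> C -> B) -> C -> B
all disciplines: ordered ✗ · linear ✗ · affine ✗ · relevant ✓ · unrestricted ✓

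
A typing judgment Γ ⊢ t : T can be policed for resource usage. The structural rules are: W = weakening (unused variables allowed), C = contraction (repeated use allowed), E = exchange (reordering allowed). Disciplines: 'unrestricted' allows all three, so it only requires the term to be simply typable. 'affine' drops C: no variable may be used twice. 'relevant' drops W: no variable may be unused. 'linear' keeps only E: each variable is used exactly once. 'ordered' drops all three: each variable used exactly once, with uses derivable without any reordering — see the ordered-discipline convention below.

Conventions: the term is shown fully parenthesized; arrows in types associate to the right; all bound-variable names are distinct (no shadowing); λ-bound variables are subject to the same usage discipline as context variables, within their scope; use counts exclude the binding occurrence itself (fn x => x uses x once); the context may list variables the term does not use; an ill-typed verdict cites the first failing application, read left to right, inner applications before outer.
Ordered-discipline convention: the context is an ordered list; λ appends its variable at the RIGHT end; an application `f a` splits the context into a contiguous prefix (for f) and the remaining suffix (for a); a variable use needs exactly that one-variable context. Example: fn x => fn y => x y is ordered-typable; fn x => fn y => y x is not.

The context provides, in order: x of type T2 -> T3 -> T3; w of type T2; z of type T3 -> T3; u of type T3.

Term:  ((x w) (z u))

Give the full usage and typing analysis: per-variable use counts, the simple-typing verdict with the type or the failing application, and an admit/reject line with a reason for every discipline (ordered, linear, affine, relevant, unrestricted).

usage: x: 1×, w: 1×, z: 1×, u: 1×
left-to-right use order: x, w, z, u
typing: the term checks, with type T3
ordered: ✓ — x, w, z, u once each; derivable with no W/C/E
linear: ✓ — exactly-once usage across x, w, z, u
affine: ✓ — none of x, w, z, u used more than once
relevant: ✓ — none of x, w, z, u goes unused
unrestricted: ✓ — well-typed at T3; no restrictions here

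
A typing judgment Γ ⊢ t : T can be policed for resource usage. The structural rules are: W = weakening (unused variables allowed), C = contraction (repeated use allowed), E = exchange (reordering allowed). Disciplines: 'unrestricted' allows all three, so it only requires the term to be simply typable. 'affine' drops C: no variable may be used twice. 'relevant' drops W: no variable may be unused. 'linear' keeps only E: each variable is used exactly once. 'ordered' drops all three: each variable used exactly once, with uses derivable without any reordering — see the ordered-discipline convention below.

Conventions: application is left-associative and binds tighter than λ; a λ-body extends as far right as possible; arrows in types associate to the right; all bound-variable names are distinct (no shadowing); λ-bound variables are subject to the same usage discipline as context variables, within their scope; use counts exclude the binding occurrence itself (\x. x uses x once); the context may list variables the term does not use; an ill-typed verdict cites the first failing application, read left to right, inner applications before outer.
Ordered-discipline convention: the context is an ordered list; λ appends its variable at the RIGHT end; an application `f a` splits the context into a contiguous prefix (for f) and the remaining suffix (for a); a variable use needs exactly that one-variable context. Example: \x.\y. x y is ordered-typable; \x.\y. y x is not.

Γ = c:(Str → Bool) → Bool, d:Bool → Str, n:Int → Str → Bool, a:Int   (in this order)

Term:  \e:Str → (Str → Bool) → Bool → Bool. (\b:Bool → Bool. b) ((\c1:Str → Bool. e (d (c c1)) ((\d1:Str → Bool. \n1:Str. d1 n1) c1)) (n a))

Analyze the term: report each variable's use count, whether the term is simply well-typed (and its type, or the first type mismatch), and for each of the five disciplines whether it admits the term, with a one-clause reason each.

usage: c: 1; d: 1; n: 1; a: 1; e (bound): 1; b (bound): 1; c1 (bound): 2; d1 (bound): 1; n1 (bound): 1
uses in reading order: b, e, d, c, c1, d1, n1, c1, n, a
typing: well-typed — term : (Str → (Str → Bool) → Bool → Bool) → Bool → Bool
ordered ✗ (repeated use of c1 ×2)
linear ✗ (repeated use of c1 ×2)
affine ✗ (repeated use of c1 ×2)
relevant ✓ (c, d, n, a, e, b, c1, d1, n1: all used, weakening unneeded)
unrestricted ✓ (well-typed at (Str → (Str → Bool) → Bool → Bool) → Bool → Bool; no restrictions here)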